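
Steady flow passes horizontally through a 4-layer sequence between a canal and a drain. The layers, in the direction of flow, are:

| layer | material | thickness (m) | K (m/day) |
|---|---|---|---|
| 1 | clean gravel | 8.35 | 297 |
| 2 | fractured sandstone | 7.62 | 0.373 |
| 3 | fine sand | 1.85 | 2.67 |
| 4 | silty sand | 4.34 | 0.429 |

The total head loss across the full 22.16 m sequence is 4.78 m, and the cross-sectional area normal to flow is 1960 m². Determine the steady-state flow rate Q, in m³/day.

300

Flow is perpendicular to layering, so the layers act in series and the equivalent K is the thickness-weighted harmonic mean.
Total thickness L = 8.35 + 7.62 + 1.85 + 4.34 = 22.16 m.
Σ(b_i/K_i) = 8.35/297 + 7.62/0.373 + 1.85/2.67 + 4.34/0.429 = 31.27 d.
K_eq = L / Σ(b_i/K_i) = 22.16 / 31.27 = 0.7087 m/day.
Q = K_eq · A · (Δh/L) = 0.7087 × 1960 × (4.78/22.16) = 299.6 m³/day.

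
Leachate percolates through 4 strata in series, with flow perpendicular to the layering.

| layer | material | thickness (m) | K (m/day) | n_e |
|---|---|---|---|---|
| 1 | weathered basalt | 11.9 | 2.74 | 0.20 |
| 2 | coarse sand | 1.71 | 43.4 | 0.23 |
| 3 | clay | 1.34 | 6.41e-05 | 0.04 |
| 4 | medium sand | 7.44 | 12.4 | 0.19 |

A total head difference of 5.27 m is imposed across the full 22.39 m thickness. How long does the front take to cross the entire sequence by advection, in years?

46.1

With flow normal to the layers, continuity requires the same specific discharge q through every layer.
Σ(b_i/K_i) = 11.9/2.74 + 1.71/43.4 + 1.34/6.41e-05 + 7.44/12.4 = 20910 d.
q = Δh / Σ(b_i/K_i) = 5.27 / 20910 = 0.0002520 m/day.
In each layer the seepage velocity is v_i = q/n_i, so the layer transit time is t_i = b_i·n_i / q:
  layer 1 (weathered basalt): t_1 = 11.9 × 0.20 / 0.0002520 = 9443 d
  layer 2 (coarse sand): t_2 = 1.71 × 0.23 / 0.0002520 = 1560 d
  layer 3 (clay): t_3 = 1.34 × 0.04 / 0.0002520 = 212.7 d
  layer 4 (medium sand): t_4 = 7.44 × 0.19 / 0.0002520 = 5609 d
Total t = Σ t_i = 16825 days = 46.06 years.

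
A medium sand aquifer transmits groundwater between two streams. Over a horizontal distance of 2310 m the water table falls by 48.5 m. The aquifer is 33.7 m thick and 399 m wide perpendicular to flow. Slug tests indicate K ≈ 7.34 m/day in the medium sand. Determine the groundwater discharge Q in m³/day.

2070

Cross-sectional area A = 399 × 33.7 = 13446 m².
Hydraulic gradient i = Δh / L = 48.5 / 2310 = 0.02100.
Darcy's law: Q = K · A · i = 7.340 × 13446 × 0.02100 = 2072 m³/day.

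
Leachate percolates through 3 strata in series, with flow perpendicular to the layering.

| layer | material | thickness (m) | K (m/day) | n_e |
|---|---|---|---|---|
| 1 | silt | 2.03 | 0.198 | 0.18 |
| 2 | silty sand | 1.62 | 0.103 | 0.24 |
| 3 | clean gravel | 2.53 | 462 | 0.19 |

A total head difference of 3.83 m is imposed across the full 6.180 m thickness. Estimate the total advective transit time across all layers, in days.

8.38

With flow normal to the layers, continuity requires the same specific discharge q through every layer.
Σ(b_i/K_i) = 2.03/0.198 + 1.62/0.103 + 2.53/462 = 25.99 d.
q = Δh / Σ(b_i/K_i) = 3.83 / 25.99 = 0.1474 m/day.
In each layer the seepage velocity is v_i = q/n_i, so the layer transit time is t_i = b_i·n_i / q:
  layer 1 (silt): t_1 = 2.03 × 0.18 / 0.1474 = 2.479 d
  layer 2 (silty sand): t_2 = 1.62 × 0.24 / 0.1474 = 2.638 d
  layer 3 (clean gravel): t_3 = 2.53 × 0.19 / 0.1474 = 3.262 d
Total t = Σ t_i = 8.379 days.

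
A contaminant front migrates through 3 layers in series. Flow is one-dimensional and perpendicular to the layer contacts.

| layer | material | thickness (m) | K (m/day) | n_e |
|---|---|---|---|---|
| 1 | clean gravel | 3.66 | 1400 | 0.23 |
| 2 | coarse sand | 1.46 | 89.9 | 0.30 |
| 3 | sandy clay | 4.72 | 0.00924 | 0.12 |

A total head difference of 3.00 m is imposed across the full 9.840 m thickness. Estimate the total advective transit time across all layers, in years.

With flow normal to the layers, continuity requires the same specific discharge q through every layer.
Σ(b_i/K_i) = 3.66/1400 + 1.46/89.9 + 4.72/0.00924 = 510.8 d.
q = Δh / Σ(b_i/K_i) = 3.00 / 510.8 = 0.005873 m/day.
In each layer the seepage velocity is v_i = q/n_i, so the layer transit time is t_i = b_i·n_i / q:
  layer 1 (clean gravel): t_1 = 3.66 × 0.23 / 0.005873 = 143.3 d
  layer 2 (coarse sand): t_2 = 1.46 × 0.30 / 0.005873 = 74.58 d
  layer 3 (sandy clay): t_3 = 4.72 × 0.12 / 0.005873 = 96.45 d
Total t = Σ t_i = 314.4 days = 0.8607 years.

0.861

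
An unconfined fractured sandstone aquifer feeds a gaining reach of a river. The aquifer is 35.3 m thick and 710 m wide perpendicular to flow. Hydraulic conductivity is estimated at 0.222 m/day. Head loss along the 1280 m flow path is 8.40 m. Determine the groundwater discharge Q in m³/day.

Cross-sectional area A = 710 × 35.3 = 25063 m².
Hydraulic gradient i = Δh / L = 8.40 / 1280 = 0.006563.
Darcy's law: Q = K · A · i = 0.2220 × 25063 × 0.006563 = 36.51 m³/day.

36.5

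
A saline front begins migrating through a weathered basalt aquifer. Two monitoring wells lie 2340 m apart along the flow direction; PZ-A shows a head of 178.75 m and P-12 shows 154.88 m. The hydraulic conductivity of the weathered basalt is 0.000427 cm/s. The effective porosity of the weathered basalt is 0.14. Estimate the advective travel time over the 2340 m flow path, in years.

238

Convert K: 0.000427 cm/s × 864 = 0.3689 m/day.
Hydraulic gradient i = (178.75 − 154.88) / 2340 = 23.87 / 2340 = 0.01020.
Darcy flux q = K · i = 0.3689 × 0.01020 = 0.003763 m/day.
Seepage velocity v = q / n_e = 0.003763 / 0.14 = 0.02688 m/day.
Travel time t = L / v = 2340 / 0.02688 = 87049 days = 238.3 years.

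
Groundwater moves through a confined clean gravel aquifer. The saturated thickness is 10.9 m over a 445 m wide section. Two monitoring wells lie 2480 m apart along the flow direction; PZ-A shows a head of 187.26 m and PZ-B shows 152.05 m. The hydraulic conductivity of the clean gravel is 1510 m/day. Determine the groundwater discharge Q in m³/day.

Cross-sectional area A = 445 × 10.9 = 4850 m².
Hydraulic gradient i = (187.26 − 152.05) / 2480 = 35.21 / 2480 = 0.01420.
Darcy's law: Q = K · A · i = 1510 × 4850 × 0.01420 = 1.040e+05 m³/day.

104000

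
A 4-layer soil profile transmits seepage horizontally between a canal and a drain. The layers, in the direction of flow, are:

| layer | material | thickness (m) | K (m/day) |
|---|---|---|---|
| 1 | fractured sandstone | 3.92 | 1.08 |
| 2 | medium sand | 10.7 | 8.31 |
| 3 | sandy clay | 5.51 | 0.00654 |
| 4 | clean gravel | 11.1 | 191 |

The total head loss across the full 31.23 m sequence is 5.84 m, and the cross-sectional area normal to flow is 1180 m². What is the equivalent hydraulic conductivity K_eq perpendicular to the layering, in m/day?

0.0369

Flow is perpendicular to layering, so the layers act in series and the equivalent K is the thickness-weighted harmonic mean.
Total thickness L = 3.92 + 10.7 + 5.51 + 11.1 = 31.23 m.
Σ(b_i/K_i) = 3.92/1.08 + 10.7/8.31 + 5.51/0.00654 + 11.1/191 = 847.5 d.
K_eq = L / Σ(b_i/K_i) = 31.23 / 847.5 = 0.03685 m/day.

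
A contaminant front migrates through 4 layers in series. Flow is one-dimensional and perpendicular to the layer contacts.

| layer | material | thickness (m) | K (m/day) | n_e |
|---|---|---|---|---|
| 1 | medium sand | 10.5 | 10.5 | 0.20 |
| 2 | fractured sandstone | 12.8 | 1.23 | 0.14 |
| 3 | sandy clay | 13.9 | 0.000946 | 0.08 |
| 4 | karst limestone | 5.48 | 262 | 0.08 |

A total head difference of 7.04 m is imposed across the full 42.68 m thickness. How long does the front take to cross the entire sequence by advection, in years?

31.1

With flow normal to the layers, continuity requires the same specific discharge q through every layer.
Σ(b_i/K_i) = 10.5/10.5 + 12.8/1.23 + 13.9/0.000946 + 5.48/262 = 14705 d.
q = Δh / Σ(b_i/K_i) = 7.04 / 14705 = 0.0004788 m/day.
In each layer the seepage velocity is v_i = q/n_i, so the layer transit time is t_i = b_i·n_i / q:
  layer 1 (medium sand): t_1 = 10.5 × 0.20 / 0.0004788 = 4386 d
  layer 2 (fractured sandstone): t_2 = 12.8 × 0.14 / 0.0004788 = 3743 d
  layer 3 (sandy clay): t_3 = 13.9 × 0.08 / 0.0004788 = 2323 d
  layer 4 (karst limestone): t_4 = 5.48 × 0.08 / 0.0004788 = 915.7 d
Total t = Σ t_i = 11368 days = 31.12 years.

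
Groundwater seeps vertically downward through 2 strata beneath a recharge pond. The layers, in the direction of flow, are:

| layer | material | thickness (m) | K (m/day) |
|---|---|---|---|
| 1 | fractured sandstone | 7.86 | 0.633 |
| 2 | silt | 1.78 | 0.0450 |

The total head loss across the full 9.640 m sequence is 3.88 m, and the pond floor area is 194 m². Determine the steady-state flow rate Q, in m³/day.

14.5

Flow is perpendicular to layering, so the layers act in series and the equivalent K is the thickness-weighted harmonic mean.
Total thickness L = 7.86 + 1.78 = 9.640 m.
Σ(b_i/K_i) = 7.86/0.633 + 1.78/0.0450 = 51.97 d.
K_eq = L / Σ(b_i/K_i) = 9.640 / 51.97 = 0.1855 m/day.
Q = K_eq · A · (Δh/L) = 0.1855 × 194 × (3.88/9.640) = 14.48 m³/day.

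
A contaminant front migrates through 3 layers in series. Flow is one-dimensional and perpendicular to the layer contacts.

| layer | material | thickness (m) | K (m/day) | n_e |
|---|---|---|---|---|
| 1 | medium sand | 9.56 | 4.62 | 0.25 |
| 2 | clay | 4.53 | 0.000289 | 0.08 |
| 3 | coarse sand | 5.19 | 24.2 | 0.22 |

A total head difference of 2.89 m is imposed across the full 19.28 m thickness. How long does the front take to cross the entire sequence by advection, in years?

57.8

With flow normal to the layers, continuity requires the same specific discharge q through every layer.
Σ(b_i/K_i) = 9.56/4.62 + 4.53/0.000289 + 5.19/24.2 = 15677 d.
q = Δh / Σ(b_i/K_i) = 2.89 / 15677 = 0.0001843 m/day.
In each layer the seepage velocity is v_i = q/n_i, so the layer transit time is t_i = b_i·n_i / q:
  layer 1 (medium sand): t_1 = 9.56 × 0.25 / 0.0001843 = 12965 d
  layer 2 (clay): t_2 = 4.53 × 0.08 / 0.0001843 = 1966 d
  layer 3 (coarse sand): t_3 = 5.19 × 0.22 / 0.0001843 = 6194 d
Total t = Σ t_i = 21124 days = 57.84 years.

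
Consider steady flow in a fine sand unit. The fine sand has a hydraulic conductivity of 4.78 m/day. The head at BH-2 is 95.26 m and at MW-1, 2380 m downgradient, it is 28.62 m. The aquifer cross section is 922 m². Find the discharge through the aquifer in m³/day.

123

Hydraulic gradient i = (95.26 − 28.62) / 2380 = 66.64 / 2380 = 0.02800.
Darcy's law: Q = K · A · i = 4.780 × 922.0 × 0.02800 = 123.4 m³/day.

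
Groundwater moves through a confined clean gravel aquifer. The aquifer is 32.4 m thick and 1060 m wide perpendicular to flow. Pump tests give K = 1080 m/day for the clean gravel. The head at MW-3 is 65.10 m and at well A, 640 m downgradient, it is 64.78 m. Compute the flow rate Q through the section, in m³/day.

Cross-sectional area A = 1060 × 32.4 = 34344 m².
Hydraulic gradient i = (65.10 − 64.78) / 640 = 0.32 / 640 = 0.0005000.
Darcy's law: Q = K · A · i = 1080 × 34344 × 0.0005000 = 18546 m³/day.

18500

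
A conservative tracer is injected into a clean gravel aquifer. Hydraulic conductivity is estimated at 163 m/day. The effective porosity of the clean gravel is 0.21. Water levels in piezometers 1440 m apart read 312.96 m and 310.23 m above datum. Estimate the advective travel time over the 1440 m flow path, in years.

Hydraulic gradient i = (312.96 − 310.23) / 1440 = 2.73 / 1440 = 0.001896.
Darcy flux q = K · i = 163.0 × 0.001896 = 0.3090 m/day.
Seepage velocity v = q / n_e = 0.3090 / 0.21 = 1.472 m/day.
Travel time t = L / v = 1440 / 1.472 = 978.6 days = 2.679 years.

2.68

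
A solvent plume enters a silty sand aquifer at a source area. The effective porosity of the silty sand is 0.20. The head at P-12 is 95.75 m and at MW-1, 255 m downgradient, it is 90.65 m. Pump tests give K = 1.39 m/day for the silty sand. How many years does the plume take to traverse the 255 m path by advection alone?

Hydraulic gradient i = (95.75 − 90.65) / 255 = 5.1 / 255 = 0.02000.
Darcy flux q = K · i = 1.390 × 0.02000 = 0.02780 m/day.
Seepage velocity v = q / n_e = 0.02780 / 0.20 = 0.1390 m/day.
Travel time t = L / v = 255 / 0.1390 = 1835 days = 5.023 years.

5.02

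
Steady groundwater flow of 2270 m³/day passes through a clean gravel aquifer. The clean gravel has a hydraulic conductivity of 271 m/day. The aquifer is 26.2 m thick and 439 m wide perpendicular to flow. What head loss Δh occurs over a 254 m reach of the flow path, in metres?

Cross-sectional area A = 439 × 26.2 = 11502 m².
From Q = K·A·i, i = Q / (K·A) = 2270 / (271.0 × 11502) = 0.0007283.
Head loss Δh = i · L = 0.0007283 × 254 = 0.1850 m.

0.185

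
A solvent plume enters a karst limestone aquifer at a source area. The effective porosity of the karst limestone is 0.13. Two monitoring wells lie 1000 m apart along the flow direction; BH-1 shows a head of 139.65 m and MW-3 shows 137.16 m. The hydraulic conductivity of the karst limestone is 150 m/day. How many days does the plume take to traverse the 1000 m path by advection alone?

348

Hydraulic gradient i = (139.65 − 137.16) / 1000 = 2.49 / 1000 = 0.002490.
Darcy flux q = K · i = 150.0 × 0.002490 = 0.3735 m/day.
Seepage velocity v = q / n_e = 0.3735 / 0.13 = 2.873 m/day.
Travel time t = L / v = 1000 / 2.873 = 348.1 days.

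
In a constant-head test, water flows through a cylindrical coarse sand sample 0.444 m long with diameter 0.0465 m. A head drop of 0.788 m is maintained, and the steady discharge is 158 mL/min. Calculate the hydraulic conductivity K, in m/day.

Cross-sectional area A = π·(d/2)² = π × (0.0465/2)² = 0.001698 m².
Convert discharge: 158 mL/min = 2.633e-06 m³/s.
Darcy's law rearranged: K = Q·L / (A·Δh) = 2.633e-06 × 0.444 / (0.001698 × 0.788) = 0.0008737 m/s = 75.49 m/day.

75.5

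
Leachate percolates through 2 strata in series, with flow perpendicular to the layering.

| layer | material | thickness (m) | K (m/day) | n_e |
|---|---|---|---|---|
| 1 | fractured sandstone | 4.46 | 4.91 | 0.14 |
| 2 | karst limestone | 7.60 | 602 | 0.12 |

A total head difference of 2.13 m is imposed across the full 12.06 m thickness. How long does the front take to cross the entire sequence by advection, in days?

With flow normal to the layers, continuity requires the same specific discharge q through every layer.
Σ(b_i/K_i) = 4.46/4.91 + 7.60/602 = 0.9210 d.
q = Δh / Σ(b_i/K_i) = 2.13 / 0.9210 = 2.313 m/day.
In each layer the seepage velocity is v_i = q/n_i, so the layer transit time is t_i = b_i·n_i / q:
  layer 1 (fractured sandstone): t_1 = 4.46 × 0.14 / 2.313 = 0.2700 d
  layer 2 (karst limestone): t_2 = 7.60 × 0.12 / 2.313 = 0.3943 d
Total t = Σ t_i = 0.6643 days.

0.664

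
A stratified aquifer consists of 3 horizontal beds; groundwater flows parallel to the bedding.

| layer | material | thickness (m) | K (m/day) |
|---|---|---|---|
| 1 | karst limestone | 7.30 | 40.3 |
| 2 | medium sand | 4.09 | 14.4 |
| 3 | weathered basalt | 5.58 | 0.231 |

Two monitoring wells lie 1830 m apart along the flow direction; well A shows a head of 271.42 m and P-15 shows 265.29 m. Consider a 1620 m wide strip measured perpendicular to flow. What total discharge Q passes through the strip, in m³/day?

Flow is parallel to layering, so each bed carries its own Darcy discharge and the transmissivities add.
Σ(K_i·b_i) = 40.3×7.30 + 14.4×4.09 + 0.231×5.58 = 354.4 m²/day.
Hydraulic gradient i = (271.42 − 265.29) / 1830 = 6.13 / 1830 = 0.003350.
Q = Σ(K_i·b_i) · W · i = 354.4 × 1620 × 0.003350 = 1923 m³/day.

1920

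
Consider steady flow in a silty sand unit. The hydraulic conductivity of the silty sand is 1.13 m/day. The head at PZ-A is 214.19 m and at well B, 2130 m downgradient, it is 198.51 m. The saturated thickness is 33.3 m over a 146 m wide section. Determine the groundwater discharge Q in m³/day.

40.4

Cross-sectional area A = 146 × 33.3 = 4862 m².
Hydraulic gradient i = (214.19 − 198.51) / 2130 = 15.68 / 2130 = 0.007362.
Darcy's law: Q = K · A · i = 1.130 × 4862 × 0.007362 = 40.44 m³/day.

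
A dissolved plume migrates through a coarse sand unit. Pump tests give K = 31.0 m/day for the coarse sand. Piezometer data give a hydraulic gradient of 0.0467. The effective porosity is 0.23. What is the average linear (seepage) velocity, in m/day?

6.29

Hydraulic gradient i = 0.0467.
Darcy flux q = K · i = 31.00 × 0.04670 = 1.448 m/day.
Seepage velocity v = q / n_e = 1.448 / 0.23 = 6.294 m/day.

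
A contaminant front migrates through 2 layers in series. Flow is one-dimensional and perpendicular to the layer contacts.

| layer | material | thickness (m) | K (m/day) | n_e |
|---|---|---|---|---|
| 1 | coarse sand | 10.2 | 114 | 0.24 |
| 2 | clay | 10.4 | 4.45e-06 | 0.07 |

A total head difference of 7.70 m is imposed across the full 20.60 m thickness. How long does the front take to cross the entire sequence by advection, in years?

With flow normal to the layers, continuity requires the same specific discharge q through every layer.
Σ(b_i/K_i) = 10.2/114 + 10.4/4.45e-06 = 2.337e+06 d.
q = Δh / Σ(b_i/K_i) = 7.70 / 2.337e+06 = 3.295e-06 m/day.
In each layer the seepage velocity is v_i = q/n_i, so the layer transit time is t_i = b_i·n_i / q:
  layer 1 (coarse sand): t_1 = 10.2 × 0.24 / 3.295e-06 = 7.430e+05 d
  layer 2 (clay): t_2 = 10.4 × 0.07 / 3.295e-06 = 2.210e+05 d
Total t = Σ t_i = 9.640e+05 days = 2639 years.

2640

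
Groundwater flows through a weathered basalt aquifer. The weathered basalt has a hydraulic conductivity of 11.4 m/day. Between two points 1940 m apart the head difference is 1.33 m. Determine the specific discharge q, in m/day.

0.00782

Hydraulic gradient i = Δh / L = 1.33 / 1940 = 0.0006856.
Specific discharge q = K · i = 11.40 × 0.0006856 = 0.007815 m/day.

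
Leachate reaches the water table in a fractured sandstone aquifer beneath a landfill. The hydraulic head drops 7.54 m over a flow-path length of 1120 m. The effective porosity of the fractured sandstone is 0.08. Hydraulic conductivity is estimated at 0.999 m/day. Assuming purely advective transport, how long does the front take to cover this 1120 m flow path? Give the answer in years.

Hydraulic gradient i = Δh / L = 7.54 / 1120 = 0.006732.
Darcy flux q = K · i = 0.9990 × 0.006732 = 0.006725 m/day.
Seepage velocity v = q / n_e = 0.006725 / 0.08 = 0.08407 m/day.
Travel time t = L / v = 1120 / 0.08407 = 13323 days = 36.48 years.

36.5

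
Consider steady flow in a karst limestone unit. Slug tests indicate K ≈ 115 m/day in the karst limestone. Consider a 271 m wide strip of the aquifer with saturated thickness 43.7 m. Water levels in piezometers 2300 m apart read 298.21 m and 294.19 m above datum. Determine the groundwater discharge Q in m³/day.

Cross-sectional area A = 271 × 43.7 = 11843 m².
Hydraulic gradient i = (298.21 − 294.19) / 2300 = 4.02 / 2300 = 0.001748.
Darcy's law: Q = K · A · i = 115.0 × 11843 × 0.001748 = 2380 m³/day.

2380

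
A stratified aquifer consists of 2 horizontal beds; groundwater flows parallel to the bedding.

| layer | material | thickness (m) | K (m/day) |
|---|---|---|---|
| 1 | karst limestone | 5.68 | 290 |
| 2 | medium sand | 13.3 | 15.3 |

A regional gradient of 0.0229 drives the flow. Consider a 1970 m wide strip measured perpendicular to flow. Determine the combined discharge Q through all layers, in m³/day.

Flow is parallel to layering, so each bed carries its own Darcy discharge and the transmissivities add.
Σ(K_i·b_i) = 290×5.68 + 15.3×13.3 = 1851 m²/day.
Hydraulic gradient i = 0.0229.
Q = Σ(K_i·b_i) · W · i = 1851 × 1970 × 0.02290 = 83490 m³/day.

83500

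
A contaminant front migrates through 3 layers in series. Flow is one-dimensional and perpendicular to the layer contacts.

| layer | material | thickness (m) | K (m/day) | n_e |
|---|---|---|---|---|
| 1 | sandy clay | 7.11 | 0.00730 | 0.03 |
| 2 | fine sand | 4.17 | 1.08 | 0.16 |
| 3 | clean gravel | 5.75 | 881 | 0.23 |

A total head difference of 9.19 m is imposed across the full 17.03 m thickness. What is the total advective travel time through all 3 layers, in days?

234

With flow normal to the layers, continuity requires the same specific discharge q through every layer.
Σ(b_i/K_i) = 7.11/0.00730 + 4.17/1.08 + 5.75/881 = 977.8 d.
q = Δh / Σ(b_i/K_i) = 9.19 / 977.8 = 0.009398 m/day.
In each layer the seepage velocity is v_i = q/n_i, so the layer transit time is t_i = b_i·n_i / q:
  layer 1 (sandy clay): t_1 = 7.11 × 0.03 / 0.009398 = 22.70 d
  layer 2 (fine sand): t_2 = 4.17 × 0.16 / 0.009398 = 70.99 d
  layer 3 (clean gravel): t_3 = 5.75 × 0.23 / 0.009398 = 140.7 d
Total t = Σ t_i = 234.4 days.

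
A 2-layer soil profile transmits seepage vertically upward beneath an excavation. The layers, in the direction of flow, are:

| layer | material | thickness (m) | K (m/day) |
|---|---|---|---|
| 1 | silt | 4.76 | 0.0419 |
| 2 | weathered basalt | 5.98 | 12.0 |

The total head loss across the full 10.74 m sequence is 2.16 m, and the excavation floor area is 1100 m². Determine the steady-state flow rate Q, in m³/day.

Flow is perpendicular to layering, so the layers act in series and the equivalent K is the thickness-weighted harmonic mean.
Total thickness L = 4.76 + 5.98 = 10.74 m.
Σ(b_i/K_i) = 4.76/0.0419 + 5.98/12.0 = 114.1 d.
K_eq = L / Σ(b_i/K_i) = 10.74 / 114.1 = 0.09413 m/day.
Q = K_eq · A · (Δh/L) = 0.09413 × 1100 × (2.16/10.74) = 20.82 m³/day.

20.8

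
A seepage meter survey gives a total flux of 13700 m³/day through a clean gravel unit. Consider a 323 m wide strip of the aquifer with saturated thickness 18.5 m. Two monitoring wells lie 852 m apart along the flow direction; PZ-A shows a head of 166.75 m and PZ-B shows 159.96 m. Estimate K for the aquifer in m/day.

288

Cross-sectional area A = 323 × 18.5 = 5976 m².
Hydraulic gradient i = (166.75 − 159.96) / 852 = 6.79 / 852 = 0.007969.
From Q = K·A·i, K = Q / (A·i) = 13700 / (5976 × 0.007969) = 287.7 m/day.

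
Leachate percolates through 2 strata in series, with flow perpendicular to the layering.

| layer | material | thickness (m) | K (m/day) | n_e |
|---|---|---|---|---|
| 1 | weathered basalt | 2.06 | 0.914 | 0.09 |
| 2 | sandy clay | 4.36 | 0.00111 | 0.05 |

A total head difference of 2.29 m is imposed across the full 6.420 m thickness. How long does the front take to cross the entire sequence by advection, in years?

1.90

With flow normal to the layers, continuity requires the same specific discharge q through every layer.
Σ(b_i/K_i) = 2.06/0.914 + 4.36/0.00111 = 3930 d.
q = Δh / Σ(b_i/K_i) = 2.29 / 3930 = 0.0005827 m/day.
In each layer the seepage velocity is v_i = q/n_i, so the layer transit time is t_i = b_i·n_i / q:
  layer 1 (weathered basalt): t_1 = 2.06 × 0.09 / 0.0005827 = 318.2 d
  layer 2 (sandy clay): t_2 = 4.36 × 0.05 / 0.0005827 = 374.1 d
Total t = Σ t_i = 692.3 days = 1.895 years.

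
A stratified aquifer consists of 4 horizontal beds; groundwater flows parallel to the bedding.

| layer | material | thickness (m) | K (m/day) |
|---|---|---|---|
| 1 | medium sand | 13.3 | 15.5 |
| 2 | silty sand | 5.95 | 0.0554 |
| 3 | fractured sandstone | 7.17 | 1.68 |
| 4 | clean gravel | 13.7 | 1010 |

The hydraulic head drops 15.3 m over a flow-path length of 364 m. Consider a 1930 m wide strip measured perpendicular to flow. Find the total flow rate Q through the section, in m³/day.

1.14e+06

Flow is parallel to layering, so each bed carries its own Darcy discharge and the transmissivities add.
Σ(K_i·b_i) = 15.5×13.3 + 0.0554×5.95 + 1.68×7.17 + 1010×13.7 = 14056 m²/day.
Hydraulic gradient i = Δh / L = 15.3 / 364 = 0.04203.
Q = Σ(K_i·b_i) · W · i = 14056 × 1930 × 0.04203 = 1.140e+06 m³/day.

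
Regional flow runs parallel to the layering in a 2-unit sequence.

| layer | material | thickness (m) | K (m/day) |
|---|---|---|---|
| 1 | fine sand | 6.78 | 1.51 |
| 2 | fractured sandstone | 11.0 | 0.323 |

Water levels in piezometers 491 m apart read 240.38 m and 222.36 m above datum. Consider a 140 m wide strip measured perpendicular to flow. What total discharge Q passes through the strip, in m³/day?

Flow is parallel to layering, so each bed carries its own Darcy discharge and the transmissivities add.
Σ(K_i·b_i) = 1.51×6.78 + 0.323×11.0 = 13.79 m²/day.
Hydraulic gradient i = (240.38 − 222.36) / 491 = 18.02 / 491 = 0.03670.
Q = Σ(K_i·b_i) · W · i = 13.79 × 140 × 0.03670 = 70.86 m³/day.

70.9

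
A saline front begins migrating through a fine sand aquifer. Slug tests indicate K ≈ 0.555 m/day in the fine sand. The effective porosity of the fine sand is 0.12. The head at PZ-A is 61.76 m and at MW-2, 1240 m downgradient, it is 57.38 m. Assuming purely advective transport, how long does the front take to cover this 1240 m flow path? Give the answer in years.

208

Hydraulic gradient i = (61.76 − 57.38) / 1240 = 4.38 / 1240 = 0.003532.
Darcy flux q = K · i = 0.5550 × 0.003532 = 0.001960 m/day.
Seepage velocity v = q / n_e = 0.001960 / 0.12 = 0.01634 m/day.
Travel time t = L / v = 1240 / 0.01634 = 75903 days = 207.8 years.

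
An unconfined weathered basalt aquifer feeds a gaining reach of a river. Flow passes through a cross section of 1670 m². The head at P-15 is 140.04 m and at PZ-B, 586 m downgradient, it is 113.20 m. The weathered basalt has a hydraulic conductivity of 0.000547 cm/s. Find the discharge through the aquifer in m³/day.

Convert K: 0.000547 cm/s × 864 = 0.4726 m/day.
Hydraulic gradient i = (140.04 − 113.20) / 586 = 26.84 / 586 = 0.04580.
Darcy's law: Q = K · A · i = 0.4726 × 1670 × 0.04580 = 36.15 m³/day.

36.1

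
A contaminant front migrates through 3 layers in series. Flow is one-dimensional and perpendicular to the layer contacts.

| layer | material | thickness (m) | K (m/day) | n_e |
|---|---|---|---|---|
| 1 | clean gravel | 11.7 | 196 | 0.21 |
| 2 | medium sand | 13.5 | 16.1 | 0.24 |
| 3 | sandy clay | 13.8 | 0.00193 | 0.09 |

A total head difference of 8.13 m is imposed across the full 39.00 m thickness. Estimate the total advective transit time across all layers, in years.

With flow normal to the layers, continuity requires the same specific discharge q through every layer.
Σ(b_i/K_i) = 11.7/196 + 13.5/16.1 + 13.8/0.00193 = 7151 d.
q = Δh / Σ(b_i/K_i) = 8.13 / 7151 = 0.001137 m/day.
In each layer the seepage velocity is v_i = q/n_i, so the layer transit time is t_i = b_i·n_i / q:
  layer 1 (clean gravel): t_1 = 11.7 × 0.21 / 0.001137 = 2161 d
  layer 2 (medium sand): t_2 = 13.5 × 0.24 / 0.001137 = 2850 d
  layer 3 (sandy clay): t_3 = 13.8 × 0.09 / 0.001137 = 1092 d
Total t = Σ t_i = 6104 days = 16.71 years.

16.7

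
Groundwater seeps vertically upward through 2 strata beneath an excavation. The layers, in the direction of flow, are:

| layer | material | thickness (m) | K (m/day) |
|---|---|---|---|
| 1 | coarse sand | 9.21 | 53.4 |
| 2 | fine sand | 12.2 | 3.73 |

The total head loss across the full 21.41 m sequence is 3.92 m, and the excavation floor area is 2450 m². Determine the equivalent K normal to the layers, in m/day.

6.22

Flow is perpendicular to layering, so the layers act in series and the equivalent K is the thickness-weighted harmonic mean.
Total thickness L = 9.21 + 12.2 = 21.41 m.
Σ(b_i/K_i) = 9.21/53.4 + 12.2/3.73 = 3.443 d.
K_eq = L / Σ(b_i/K_i) = 21.41 / 3.443 = 6.218 m/day.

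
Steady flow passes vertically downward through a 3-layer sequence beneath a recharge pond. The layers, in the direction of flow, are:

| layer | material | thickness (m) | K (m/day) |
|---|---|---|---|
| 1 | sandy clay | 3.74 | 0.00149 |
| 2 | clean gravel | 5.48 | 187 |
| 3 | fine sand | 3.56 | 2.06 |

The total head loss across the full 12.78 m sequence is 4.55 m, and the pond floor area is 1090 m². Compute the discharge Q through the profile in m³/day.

Flow is perpendicular to layering, so the layers act in series and the equivalent K is the thickness-weighted harmonic mean.
Total thickness L = 3.74 + 5.48 + 3.56 = 12.78 m.
Σ(b_i/K_i) = 3.74/0.00149 + 5.48/187 + 3.56/2.06 = 2512 d.
K_eq = L / Σ(b_i/K_i) = 12.78 / 2512 = 0.005088 m/day.
Q = K_eq · A · (Δh/L) = 0.005088 × 1090 × (4.55/12.78) = 1.974 m³/day.

1.97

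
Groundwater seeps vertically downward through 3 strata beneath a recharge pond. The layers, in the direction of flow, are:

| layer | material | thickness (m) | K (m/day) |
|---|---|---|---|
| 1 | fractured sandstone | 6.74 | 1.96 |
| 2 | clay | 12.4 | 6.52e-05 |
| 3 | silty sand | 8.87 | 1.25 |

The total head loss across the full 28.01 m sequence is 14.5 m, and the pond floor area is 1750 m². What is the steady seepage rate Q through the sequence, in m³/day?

0.133

Flow is perpendicular to layering, so the layers act in series and the equivalent K is the thickness-weighted harmonic mean.
Total thickness L = 6.74 + 12.4 + 8.87 = 28.01 m.
Σ(b_i/K_i) = 6.74/1.96 + 12.4/6.52e-05 + 8.87/1.25 = 1.902e+05 d.
K_eq = L / Σ(b_i/K_i) = 28.01 / 1.902e+05 = 0.0001473 m/day.
Q = K_eq · A · (Δh/L) = 0.0001473 × 1750 × (14.5/28.01) = 0.1334 m³/day.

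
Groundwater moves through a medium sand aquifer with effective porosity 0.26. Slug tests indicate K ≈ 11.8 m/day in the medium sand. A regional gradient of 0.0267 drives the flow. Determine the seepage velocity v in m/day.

Hydraulic gradient i = 0.0267.
Darcy flux q = K · i = 11.80 × 0.02670 = 0.3151 m/day.
Seepage velocity v = q / n_e = 0.3151 / 0.26 = 1.212 m/day.

1.21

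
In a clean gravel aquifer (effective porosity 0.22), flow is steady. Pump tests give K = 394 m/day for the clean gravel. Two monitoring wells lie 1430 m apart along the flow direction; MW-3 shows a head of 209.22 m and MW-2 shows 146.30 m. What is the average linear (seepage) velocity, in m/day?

78.8

Hydraulic gradient i = (209.22 − 146.30) / 1430 = 62.92 / 1430 = 0.04400.
Darcy flux q = K · i = 394.0 × 0.04400 = 17.34 m/day.
Seepage velocity v = q / n_e = 17.34 / 0.22 = 78.80 m/day.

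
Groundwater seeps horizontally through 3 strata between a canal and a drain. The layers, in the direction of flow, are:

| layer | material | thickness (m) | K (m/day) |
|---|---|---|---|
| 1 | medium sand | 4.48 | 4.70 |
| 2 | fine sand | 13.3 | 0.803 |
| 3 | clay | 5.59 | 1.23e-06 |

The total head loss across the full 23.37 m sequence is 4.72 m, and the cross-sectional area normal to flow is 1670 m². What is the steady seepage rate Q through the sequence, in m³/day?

Flow is perpendicular to layering, so the layers act in series and the equivalent K is the thickness-weighted harmonic mean.
Total thickness L = 4.48 + 13.3 + 5.59 = 23.37 m.
Σ(b_i/K_i) = 4.48/4.70 + 13.3/0.803 + 5.59/1.23e-06 = 4.545e+06 d.
K_eq = L / Σ(b_i/K_i) = 23.37 / 4.545e+06 = 5.142e-06 m/day.
Q = K_eq · A · (Δh/L) = 5.142e-06 × 1670 × (4.72/23.37) = 0.001734 m³/day.

0.00173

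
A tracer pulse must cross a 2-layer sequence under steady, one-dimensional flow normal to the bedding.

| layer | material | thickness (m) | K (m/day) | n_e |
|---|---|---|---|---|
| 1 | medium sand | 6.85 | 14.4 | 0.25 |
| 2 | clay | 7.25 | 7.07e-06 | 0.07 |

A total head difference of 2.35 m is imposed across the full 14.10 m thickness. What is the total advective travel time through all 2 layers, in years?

With flow normal to the layers, continuity requires the same specific discharge q through every layer.
Σ(b_i/K_i) = 6.85/14.4 + 7.25/7.07e-06 = 1.025e+06 d.
q = Δh / Σ(b_i/K_i) = 2.35 / 1.025e+06 = 2.292e-06 m/day.
In each layer the seepage velocity is v_i = q/n_i, so the layer transit time is t_i = b_i·n_i / q:
  layer 1 (medium sand): t_1 = 6.85 × 0.25 / 2.292e-06 = 7.473e+05 d
  layer 2 (clay): t_2 = 7.25 × 0.07 / 2.292e-06 = 2.215e+05 d
Total t = Σ t_i = 9.687e+05 days = 2652 years.

2650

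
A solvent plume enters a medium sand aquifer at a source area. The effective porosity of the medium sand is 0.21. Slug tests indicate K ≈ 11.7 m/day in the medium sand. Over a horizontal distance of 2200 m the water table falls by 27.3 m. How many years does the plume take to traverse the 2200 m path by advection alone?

Hydraulic gradient i = Δh / L = 27.3 / 2200 = 0.01241.
Darcy flux q = K · i = 11.70 × 0.01241 = 0.1452 m/day.
Seepage velocity v = q / n_e = 0.1452 / 0.21 = 0.6914 m/day.
Travel time t = L / v = 2200 / 0.6914 = 3182 days = 8.712 years.

8.71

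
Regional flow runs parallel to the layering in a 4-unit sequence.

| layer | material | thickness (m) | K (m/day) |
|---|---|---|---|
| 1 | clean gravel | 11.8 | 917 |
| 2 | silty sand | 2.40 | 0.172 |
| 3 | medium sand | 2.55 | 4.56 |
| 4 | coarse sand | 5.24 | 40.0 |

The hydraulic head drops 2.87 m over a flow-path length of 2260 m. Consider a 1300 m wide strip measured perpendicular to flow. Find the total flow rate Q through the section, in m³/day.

Flow is parallel to layering, so each bed carries its own Darcy discharge and the transmissivities add.
Σ(K_i·b_i) = 917×11.8 + 0.172×2.40 + 4.56×2.55 + 40.0×5.24 = 11042 m²/day.
Hydraulic gradient i = Δh / L = 2.87 / 2260 = 0.001270.
Q = Σ(K_i·b_i) · W · i = 11042 × 1300 × 0.001270 = 18229 m³/day.

18200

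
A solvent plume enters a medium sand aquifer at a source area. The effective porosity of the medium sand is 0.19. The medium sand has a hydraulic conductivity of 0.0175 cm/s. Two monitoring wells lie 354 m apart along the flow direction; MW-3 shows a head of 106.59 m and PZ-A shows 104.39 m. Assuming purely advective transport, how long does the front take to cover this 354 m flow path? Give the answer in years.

Convert K: 0.0175 cm/s × 864 = 15.12 m/day.
Hydraulic gradient i = (106.59 − 104.39) / 354 = 2.2 / 354 = 0.006215.
Darcy flux q = K · i = 15.12 × 0.006215 = 0.09397 m/day.
Seepage velocity v = q / n_e = 0.09397 / 0.19 = 0.4946 m/day.
Travel time t = L / v = 354 / 0.4946 = 715.8 days = 1.960 years.

1.96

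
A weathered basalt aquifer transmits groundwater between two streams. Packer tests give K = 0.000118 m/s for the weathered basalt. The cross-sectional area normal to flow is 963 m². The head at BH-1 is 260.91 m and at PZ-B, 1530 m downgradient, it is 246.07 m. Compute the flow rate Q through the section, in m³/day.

95.2

Convert K: 0.000118 m/s × 86400 = 10.20 m/day.
Hydraulic gradient i = (260.91 − 246.07) / 1530 = 14.84 / 1530 = 0.009699.
Darcy's law: Q = K · A · i = 10.20 × 963.0 × 0.009699 = 95.23 m³/day.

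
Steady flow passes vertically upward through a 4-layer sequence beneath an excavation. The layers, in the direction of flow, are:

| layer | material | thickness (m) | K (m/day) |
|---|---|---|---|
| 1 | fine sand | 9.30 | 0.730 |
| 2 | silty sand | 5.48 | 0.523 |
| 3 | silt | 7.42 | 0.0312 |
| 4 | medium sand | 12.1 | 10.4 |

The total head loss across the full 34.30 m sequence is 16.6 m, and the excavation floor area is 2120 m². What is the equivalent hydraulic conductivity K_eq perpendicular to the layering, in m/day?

Flow is perpendicular to layering, so the layers act in series and the equivalent K is the thickness-weighted harmonic mean.
Total thickness L = 9.30 + 5.48 + 7.42 + 12.1 = 34.30 m.
Σ(b_i/K_i) = 9.30/0.730 + 5.48/0.523 + 7.42/0.0312 + 12.1/10.4 = 262.2 d.
K_eq = L / Σ(b_i/K_i) = 34.30 / 262.2 = 0.1308 m/day.

0.131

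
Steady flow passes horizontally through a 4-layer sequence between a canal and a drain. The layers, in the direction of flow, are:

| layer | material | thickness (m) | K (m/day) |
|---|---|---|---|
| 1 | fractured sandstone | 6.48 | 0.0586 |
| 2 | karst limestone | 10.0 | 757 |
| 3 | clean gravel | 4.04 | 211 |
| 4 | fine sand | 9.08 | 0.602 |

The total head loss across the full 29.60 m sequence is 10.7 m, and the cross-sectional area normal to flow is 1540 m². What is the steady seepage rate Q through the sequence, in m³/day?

131

Flow is perpendicular to layering, so the layers act in series and the equivalent K is the thickness-weighted harmonic mean.
Total thickness L = 6.48 + 10.0 + 4.04 + 9.08 = 29.60 m.
Σ(b_i/K_i) = 6.48/0.0586 + 10.0/757 + 4.04/211 + 9.08/0.602 = 125.7 d.
K_eq = L / Σ(b_i/K_i) = 29.60 / 125.7 = 0.2355 m/day.
Q = K_eq · A · (Δh/L) = 0.2355 × 1540 × (10.7/29.60) = 131.1 m³/day.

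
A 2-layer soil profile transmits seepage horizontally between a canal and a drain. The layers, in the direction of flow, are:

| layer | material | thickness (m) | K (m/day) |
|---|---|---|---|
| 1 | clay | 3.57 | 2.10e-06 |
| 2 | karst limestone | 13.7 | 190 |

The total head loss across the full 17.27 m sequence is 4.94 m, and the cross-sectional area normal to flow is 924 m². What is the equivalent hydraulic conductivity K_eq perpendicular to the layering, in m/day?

1.02e-05

Flow is perpendicular to layering, so the layers act in series and the equivalent K is the thickness-weighted harmonic mean.
Total thickness L = 3.57 + 13.7 = 17.27 m.
Σ(b_i/K_i) = 3.57/2.10e-06 + 13.7/190 = 1.700e+06 d.
K_eq = L / Σ(b_i/K_i) = 17.27 / 1.700e+06 = 1.016e-05 m/day.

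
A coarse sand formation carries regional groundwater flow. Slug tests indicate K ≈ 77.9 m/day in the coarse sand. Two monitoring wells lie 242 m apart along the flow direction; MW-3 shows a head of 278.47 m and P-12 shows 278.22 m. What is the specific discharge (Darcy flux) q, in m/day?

0.0805

Hydraulic gradient i = (278.47 − 278.22) / 242 = 0.25 / 242 = 0.001033.
Specific discharge q = K · i = 77.90 × 0.001033 = 0.08048 m/day.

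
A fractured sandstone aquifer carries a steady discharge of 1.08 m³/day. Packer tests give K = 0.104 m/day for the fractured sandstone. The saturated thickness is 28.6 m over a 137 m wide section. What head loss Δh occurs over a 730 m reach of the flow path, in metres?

Cross-sectional area A = 137 × 28.6 = 3918 m².
From Q = K·A·i, i = Q / (K·A) = 1.08 / (0.1040 × 3918) = 0.002650.
Head loss Δh = i · L = 0.002650 × 730 = 1.935 m.

1.93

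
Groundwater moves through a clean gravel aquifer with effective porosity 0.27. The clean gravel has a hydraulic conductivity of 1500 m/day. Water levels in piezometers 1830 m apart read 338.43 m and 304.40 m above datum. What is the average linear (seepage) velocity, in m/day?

103

Hydraulic gradient i = (338.43 − 304.40) / 1830 = 34.03 / 1830 = 0.01860.
Darcy flux q = K · i = 1500 × 0.01860 = 27.89 m/day.
Seepage velocity v = q / n_e = 27.89 / 0.27 = 103.3 m/day.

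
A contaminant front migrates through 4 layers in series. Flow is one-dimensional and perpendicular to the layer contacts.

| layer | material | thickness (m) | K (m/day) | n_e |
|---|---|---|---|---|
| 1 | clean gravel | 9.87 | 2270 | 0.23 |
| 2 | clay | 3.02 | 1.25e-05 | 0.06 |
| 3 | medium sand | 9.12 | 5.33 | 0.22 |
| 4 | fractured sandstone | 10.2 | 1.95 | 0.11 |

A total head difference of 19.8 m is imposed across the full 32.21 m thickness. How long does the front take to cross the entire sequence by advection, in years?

With flow normal to the layers, continuity requires the same specific discharge q through every layer.
Σ(b_i/K_i) = 9.87/2270 + 3.02/1.25e-05 + 9.12/5.33 + 10.2/1.95 = 2.416e+05 d.
q = Δh / Σ(b_i/K_i) = 19.8 / 2.416e+05 = 8.195e-05 m/day.
In each layer the seepage velocity is v_i = q/n_i, so the layer transit time is t_i = b_i·n_i / q:
  layer 1 (clean gravel): t_1 = 9.87 × 0.23 / 8.195e-05 = 27701 d
  layer 2 (clay): t_2 = 3.02 × 0.06 / 8.195e-05 = 2211 d
  layer 3 (medium sand): t_3 = 9.12 × 0.22 / 8.195e-05 = 24483 d
  layer 4 (fractured sandstone): t_4 = 10.2 × 0.11 / 8.195e-05 = 13691 d
Total t = Σ t_i = 68086 days = 186.4 years.

186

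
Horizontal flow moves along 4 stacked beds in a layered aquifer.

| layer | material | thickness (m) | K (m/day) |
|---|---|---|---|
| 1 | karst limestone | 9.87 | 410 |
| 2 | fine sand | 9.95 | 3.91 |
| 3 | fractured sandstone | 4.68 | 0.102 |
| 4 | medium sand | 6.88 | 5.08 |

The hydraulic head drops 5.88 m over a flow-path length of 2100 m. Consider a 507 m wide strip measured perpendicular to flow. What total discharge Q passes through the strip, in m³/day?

5850

Flow is parallel to layering, so each bed carries its own Darcy discharge and the transmissivities add.
Σ(K_i·b_i) = 410×9.87 + 3.91×9.95 + 0.102×4.68 + 5.08×6.88 = 4121 m²/day.
Hydraulic gradient i = Δh / L = 5.88 / 2100 = 0.002800.
Q = Σ(K_i·b_i) · W · i = 4121 × 507 × 0.002800 = 5850 m³/day.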